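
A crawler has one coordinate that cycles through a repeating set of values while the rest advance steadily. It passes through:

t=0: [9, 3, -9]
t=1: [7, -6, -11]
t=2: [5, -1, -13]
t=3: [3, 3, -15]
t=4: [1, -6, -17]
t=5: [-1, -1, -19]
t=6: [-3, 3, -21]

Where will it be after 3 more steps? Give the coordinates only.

[-9, 3, -27]

First: linear, -2 per step → -9 at step 9.
Second: cycles through 3, -6, -1 every 3 steps. Step 9 lands at position 0 of the cycle → 3.
Third: linear, -2 per step → -27 at step 9.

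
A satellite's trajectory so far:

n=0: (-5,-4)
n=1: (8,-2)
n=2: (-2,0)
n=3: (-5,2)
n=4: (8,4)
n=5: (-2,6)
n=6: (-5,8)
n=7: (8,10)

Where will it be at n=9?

The first coordinate repeats the cycle [-5, 8, -2] with period 3; step 9 mod 3 = 0, giving -5.
The second coordinate changes by +2 each step, so at step 9 it is -4 + 9·(2) = 14.

(-5,14)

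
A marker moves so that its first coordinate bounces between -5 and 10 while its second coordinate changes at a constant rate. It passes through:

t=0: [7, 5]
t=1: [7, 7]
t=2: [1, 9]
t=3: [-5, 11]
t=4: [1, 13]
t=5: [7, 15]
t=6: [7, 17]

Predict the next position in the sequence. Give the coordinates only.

The first coordinate travels 6 per step and bounces off the walls at -5 and 10.
  step 7: 7 → 1
The second coordinate changes by +2 each step: at step 7 it is 19.

[1, 19]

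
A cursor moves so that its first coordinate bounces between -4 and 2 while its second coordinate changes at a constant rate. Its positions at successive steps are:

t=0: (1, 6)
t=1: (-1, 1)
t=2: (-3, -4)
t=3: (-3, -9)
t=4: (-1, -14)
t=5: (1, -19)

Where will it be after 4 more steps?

(-3, -39)

The first coordinate reflects between -4 and 2, moving 2 per step.
  step 6: 1 → 1
  step 7: 1 → -1
  step 8: -1 → -3
  step 9: -3 → -3
The second coordinate changes by -5 each step: at step 9 it is -39.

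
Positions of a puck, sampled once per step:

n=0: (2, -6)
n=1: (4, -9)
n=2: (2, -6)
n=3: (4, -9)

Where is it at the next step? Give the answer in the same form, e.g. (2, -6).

(2, -6)

The jumps are (+2, -3), (-2, +3), (+2, -3) — a geometric progression with ratio -1.
step 4: (4, -9) + (-2, +3) → (2, -6)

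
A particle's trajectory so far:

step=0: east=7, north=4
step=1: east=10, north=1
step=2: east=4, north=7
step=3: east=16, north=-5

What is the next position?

east=-8, north=19

Consecutive displacements (+3, -3), (-6, +6), (+12, -12) scale by a factor of -2 each step.
step 4: east=16, north=-5 + (-24, +24) → east=-8, north=19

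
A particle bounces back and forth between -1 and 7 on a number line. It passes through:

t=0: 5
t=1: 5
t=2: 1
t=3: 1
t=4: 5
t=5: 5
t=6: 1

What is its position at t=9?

5

The value travels 4 per step and bounces off the walls at -1 and 7.
  step 7: 1 → 1
  step 8: 1 → 5
  step 9: 5 → 5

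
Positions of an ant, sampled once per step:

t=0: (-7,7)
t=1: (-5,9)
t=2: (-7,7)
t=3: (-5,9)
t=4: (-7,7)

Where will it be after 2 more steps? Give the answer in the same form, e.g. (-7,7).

(-7,7)

Step-to-step displacements: (+2,+2), (-2,-2), (+2,+2), (-2,-2); each is -1× the previous.
step 5: (-7,7) + (+2,+2) → (-5,9)
step 6: (-5,9) + (-2,-2) → (-7,7)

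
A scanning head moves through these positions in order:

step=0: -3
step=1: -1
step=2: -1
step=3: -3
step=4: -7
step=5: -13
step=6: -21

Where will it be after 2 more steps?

Successive displacements: +2, +0, -2, -4, -6, -8 — each changes by -2.
step 7: -21 − 10 → -31
step 8: -31 − 12 → -43

-43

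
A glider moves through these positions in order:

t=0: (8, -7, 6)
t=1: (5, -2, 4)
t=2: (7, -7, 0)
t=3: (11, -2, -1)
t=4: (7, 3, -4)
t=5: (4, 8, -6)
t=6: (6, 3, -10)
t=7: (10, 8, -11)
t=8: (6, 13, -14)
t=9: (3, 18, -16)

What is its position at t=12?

(5, 23, -24)

Differencing gives (-3, +5, -2), (+2, -5, -4), (+4, +5, -1), (-4, +5, -3), (-3, +5, -2), (+2, -5, -4), (+4, +5, -1), (-4, +5, -3), (-3, +5, -2). This is the pattern (-3, +5, -2), (+2, -5, -4), (+4, +5, -1), (-4, +5, -3) repeated.
step 10: apply (+2, -5, -4) → (5, 13, -20)
step 11: apply (+4, +5, -1) → (9, 18, -21)
step 12: apply (-4, +5, -3) → (5, 23, -24)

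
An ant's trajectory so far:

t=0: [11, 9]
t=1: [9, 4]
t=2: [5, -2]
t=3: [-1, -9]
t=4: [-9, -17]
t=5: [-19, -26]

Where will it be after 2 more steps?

First differences are [-2, -5], [-4, -6], [-6, -7], [-8, -8], [-10, -9]; their common second difference is [-2, -1] (constant acceleration).
step 6: [-19, -26] + [-12, -10] → [-31, -36]
step 7: [-31, -36] + [-14, -11] → [-45, -47]

[-45, -47]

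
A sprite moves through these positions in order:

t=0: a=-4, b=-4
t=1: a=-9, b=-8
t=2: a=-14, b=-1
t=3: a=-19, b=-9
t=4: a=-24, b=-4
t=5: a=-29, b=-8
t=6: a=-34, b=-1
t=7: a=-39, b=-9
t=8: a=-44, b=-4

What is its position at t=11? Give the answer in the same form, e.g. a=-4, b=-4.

a=-59, b=-9

A: linear, -5 per step → -59 at step 11.
B: cycles through -4, -8, -1, -9 every 4 steps. Step 11 lands at position 3 of the cycle → -9.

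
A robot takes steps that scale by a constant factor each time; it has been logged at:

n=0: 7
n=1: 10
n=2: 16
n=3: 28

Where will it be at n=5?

100

The jumps are +3, +6, +12 — a geometric progression with ratio 2.
step 4: 28 + 24 → 52
step 5: 52 + 48 → 100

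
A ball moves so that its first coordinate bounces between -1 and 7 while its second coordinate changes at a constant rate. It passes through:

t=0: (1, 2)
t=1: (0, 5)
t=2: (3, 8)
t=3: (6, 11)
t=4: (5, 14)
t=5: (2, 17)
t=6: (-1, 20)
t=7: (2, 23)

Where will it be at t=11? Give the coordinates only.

(0, 35)

The first coordinate travels 3 per step and bounces off the walls at -1 and 7.
  step 8: 2 → 5
  step 9: 5 → 6
  step 10: 6 → 3
  step 11: 3 → 0
The second coordinate changes by +3 each step: at step 11 it is 35.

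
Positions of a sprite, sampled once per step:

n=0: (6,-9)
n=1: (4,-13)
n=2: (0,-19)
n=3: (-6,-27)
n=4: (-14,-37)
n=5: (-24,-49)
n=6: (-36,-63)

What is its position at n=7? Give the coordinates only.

Taking differences between consecutive positions: (-2,-4), (-4,-6), (-6,-8), (-8,-10), (-10,-12), (-12,-14). These grow by (-2,-2) each step.
step 7: (-36,-63) + (-14,-16) → (-50,-79)

(-50,-79)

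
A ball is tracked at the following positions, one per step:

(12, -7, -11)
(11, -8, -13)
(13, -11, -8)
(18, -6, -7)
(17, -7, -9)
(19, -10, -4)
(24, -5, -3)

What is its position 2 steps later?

Differencing gives (-1, -1, -2), (+2, -3, +5), (+5, +5, +1), (-1, -1, -2), (+2, -3, +5), (+5, +5, +1). This is the pattern (-1, -1, -2), (+2, -3, +5), (+5, +5, +1) repeated.
step 7: apply (-1, -1, -2) → (23, -6, -5)
step 8: apply (+2, -3, +5) → (25, -9, 0)

(25, -9, 0)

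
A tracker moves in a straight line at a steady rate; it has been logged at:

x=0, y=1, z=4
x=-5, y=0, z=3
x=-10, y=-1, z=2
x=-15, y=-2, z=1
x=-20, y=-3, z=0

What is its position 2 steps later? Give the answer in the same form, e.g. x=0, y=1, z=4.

Each step adds (-5, -1, -1) to the position.
step 5: x=-20, y=-3, z=0 + (-5, -1, -1) → x=-25, y=-4, z=-1
step 6: x=-25, y=-4, z=-1 + (-5, -1, -1) → x=-30, y=-5, z=-2

x=-30, y=-5, z=-2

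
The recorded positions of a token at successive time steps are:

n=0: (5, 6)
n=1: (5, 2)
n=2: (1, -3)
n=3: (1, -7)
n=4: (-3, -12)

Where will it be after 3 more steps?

Step-to-step displacements: (+0, -4), (-4, -5), (+0, -4), (-4, -5) — a repeating cycle of length 2.
step 5: apply (+0, -4) → (-3, -16)
step 6: apply (-4, -5) → (-7, -21)
step 7: apply (+0, -4) → (-7, -25)

(-7, -25)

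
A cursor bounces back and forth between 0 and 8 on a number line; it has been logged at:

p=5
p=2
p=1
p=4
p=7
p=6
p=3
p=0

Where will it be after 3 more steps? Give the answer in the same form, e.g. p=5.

p=7

The value reflects between 0 and 8, moving 3 per step.
  step 8: 0 → 3
  step 9: 3 → 6
  step 10: 6 → 7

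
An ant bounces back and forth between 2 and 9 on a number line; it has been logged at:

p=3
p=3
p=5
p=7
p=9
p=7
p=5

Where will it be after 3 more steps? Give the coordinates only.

p=5

The value reflects between 2 and 9, moving 2 per step.
  step 7: 5 → 3
  step 8: 3 → 3
  step 9: 3 → 5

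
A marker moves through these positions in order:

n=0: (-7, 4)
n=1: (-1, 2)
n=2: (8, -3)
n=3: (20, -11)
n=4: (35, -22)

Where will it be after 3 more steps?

Successive displacements: (+6, -2), (+9, -5), (+12, -8), (+15, -11) — each changes by (+3, -3).
step 5: (35, -22) + (+18, -14) → (53, -36)
step 6: (53, -36) + (+21, -17) → (74, -53)
step 7: (74, -53) + (+24, -20) → (98, -73)

(98, -73)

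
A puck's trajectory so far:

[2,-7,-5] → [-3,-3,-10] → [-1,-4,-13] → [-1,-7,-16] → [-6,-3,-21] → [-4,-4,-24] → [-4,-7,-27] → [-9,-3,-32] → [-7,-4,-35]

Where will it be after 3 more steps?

The moves between consecutive positions are [-5,+4,-5], [+2,-1,-3], [+0,-3,-3], [-5,+4,-5], [+2,-1,-3], [+0,-3,-3], [-5,+4,-5], [+2,-1,-3]; they repeat the 3-cycle [[-5,+4,-5], [+2,-1,-3], [+0,-3,-3]].
step 9: apply [+0,-3,-3] → [-7,-7,-38]
step 10: apply [-5,+4,-5] → [-12,-3,-43]
step 11: apply [+2,-1,-3] → [-10,-4,-46]

[-10,-4,-46]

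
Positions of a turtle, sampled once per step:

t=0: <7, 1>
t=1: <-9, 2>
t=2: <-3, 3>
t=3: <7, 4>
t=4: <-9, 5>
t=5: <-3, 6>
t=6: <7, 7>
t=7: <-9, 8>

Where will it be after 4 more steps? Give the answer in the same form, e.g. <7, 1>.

<-3, 12>

First: cycles through 7, -9, -3 every 3 steps. Step 11 lands at position 2 of the cycle → -3.
Second: linear, +1 per step → 12 at step 11.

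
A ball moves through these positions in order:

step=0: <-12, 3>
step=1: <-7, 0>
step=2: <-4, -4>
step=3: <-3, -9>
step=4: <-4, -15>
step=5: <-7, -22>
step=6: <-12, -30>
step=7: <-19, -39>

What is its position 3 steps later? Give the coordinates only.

Successive displacements: <+5, -3>, <+3, -4>, <+1, -5>, <-1, -6>, <-3, -7>, <-5, -8>, <-7, -9> — each changes by <-2, -1>.
step 8: <-19, -39> + <-9, -10> → <-28, -49>
step 9: <-28, -49> + <-11, -11> → <-39, -60>
step 10: <-39, -60> + <-13, -12> → <-52, -72>

<-52, -72>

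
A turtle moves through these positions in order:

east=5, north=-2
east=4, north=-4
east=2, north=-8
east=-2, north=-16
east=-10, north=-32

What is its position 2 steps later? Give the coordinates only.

east=-58, north=-128

The jumps are (-1,-2), (-2,-4), (-4,-8), (-8,-16) — a geometric progression with ratio 2.
step 5: east=-10, north=-32 + (-16,-32) → east=-26, north=-64
step 6: east=-26, north=-64 + (-32,-64) → east=-58, north=-128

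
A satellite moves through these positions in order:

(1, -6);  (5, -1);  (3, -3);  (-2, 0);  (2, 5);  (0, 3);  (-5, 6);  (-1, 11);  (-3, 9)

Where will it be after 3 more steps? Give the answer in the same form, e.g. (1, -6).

Differencing gives (+4, +5), (-2, -2), (-5, +3), (+4, +5), (-2, -2), (-5, +3), (+4, +5), (-2, -2). This is the pattern (+4, +5), (-2, -2), (-5, +3) repeated.
step 9: apply (-5, +3) → (-8, 12)
step 10: apply (+4, +5) → (-4, 17)
step 11: apply (-2, -2) → (-6, 15)

(-6, 15)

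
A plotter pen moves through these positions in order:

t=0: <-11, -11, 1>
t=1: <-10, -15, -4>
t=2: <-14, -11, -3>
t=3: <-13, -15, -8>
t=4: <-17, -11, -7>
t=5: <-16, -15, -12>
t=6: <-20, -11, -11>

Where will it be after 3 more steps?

<-22, -15, -20>

Differencing gives <+1, -4, -5>, <-4, +4, +1>, <+1, -4, -5>, <-4, +4, +1>, <+1, -4, -5>, <-4, +4, +1>. This is the pattern <+1, -4, -5>, <-4, +4, +1> repeated.
step 7: apply <+1, -4, -5> → <-19, -15, -16>
step 8: apply <-4, +4, +1> → <-23, -11, -15>
step 9: apply <+1, -4, -5> → <-22, -15, -20>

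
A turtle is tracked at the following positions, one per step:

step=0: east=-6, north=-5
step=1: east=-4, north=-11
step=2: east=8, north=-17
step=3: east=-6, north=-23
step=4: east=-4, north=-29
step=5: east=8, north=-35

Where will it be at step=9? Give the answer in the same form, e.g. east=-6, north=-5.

East: cycles through -6, -4, 8 every 3 steps. Step 9 lands at position 0 of the cycle → -6.
North: linear, -6 per step → -59 at step 9.

east=-6, north=-59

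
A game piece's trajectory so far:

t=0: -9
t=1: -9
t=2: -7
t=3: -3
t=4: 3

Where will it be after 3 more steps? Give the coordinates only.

First differences are +0, +2, +4, +6; their common second difference is +2 (constant acceleration).
step 5: 3 + 8 → 11
step 6: 11 + 10 → 21
step 7: 21 + 12 → 33

33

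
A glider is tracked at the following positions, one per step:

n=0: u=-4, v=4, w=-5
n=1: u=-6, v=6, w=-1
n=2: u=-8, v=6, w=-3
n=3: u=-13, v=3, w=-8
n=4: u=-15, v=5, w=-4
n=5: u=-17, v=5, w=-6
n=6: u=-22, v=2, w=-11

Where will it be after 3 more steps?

u=-31, v=1, w=-14

The moves between consecutive positions are (-2,+2,+4), (-2,+0,-2), (-5,-3,-5), (-2,+2,+4), (-2,+0,-2), (-5,-3,-5); they repeat the 3-cycle [(-2,+2,+4), (-2,+0,-2), (-5,-3,-5)].
step 7: apply (-2,+2,+4) → u=-24, v=4, w=-7
step 8: apply (-2,+0,-2) → u=-26, v=4, w=-9
step 9: apply (-5,-3,-5) → u=-31, v=1, w=-14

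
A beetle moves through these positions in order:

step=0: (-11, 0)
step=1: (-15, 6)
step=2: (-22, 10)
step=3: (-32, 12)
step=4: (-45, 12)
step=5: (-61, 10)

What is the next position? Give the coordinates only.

Taking differences between consecutive positions: (-4, +6), (-7, +4), (-10, +2), (-13, +0), (-16, -2). These grow by (-3, -2) each step.
step 6: (-61, 10) + (-19, -4) → (-80, 6)

(-80, 6)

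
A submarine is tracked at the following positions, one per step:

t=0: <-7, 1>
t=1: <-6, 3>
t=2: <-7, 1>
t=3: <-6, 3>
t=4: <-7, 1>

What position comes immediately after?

<-6, 3>

Step-to-step displacements: <+1, +2>, <-1, -2>, <+1, +2>, <-1, -2>; each is -1× the previous.
step 5: <-7, 1> + <+1, +2> → <-6, 3>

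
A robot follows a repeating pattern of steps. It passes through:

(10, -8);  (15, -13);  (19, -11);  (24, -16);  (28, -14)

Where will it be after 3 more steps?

(42, -22)

The moves between consecutive positions are (+5, -5), (+4, +2), (+5, -5), (+4, +2); they repeat the 2-cycle [(+5, -5), (+4, +2)].
step 5: apply (+5, -5) → (33, -19)
step 6: apply (+4, +2) → (37, -17)
step 7: apply (+5, -5) → (42, -22)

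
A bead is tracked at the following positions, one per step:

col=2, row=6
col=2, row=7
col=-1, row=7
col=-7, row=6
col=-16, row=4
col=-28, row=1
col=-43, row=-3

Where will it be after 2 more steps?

Taking differences between consecutive positions: (+0,+1), (-3,+0), (-6,-1), (-9,-2), (-12,-3), (-15,-4). These grow by (-3,-1) each step.
step 7: col=-43, row=-3 + (-18,-5) → col=-61, row=-8
step 8: col=-61, row=-8 + (-21,-6) → col=-82, row=-14

col=-82, row=-14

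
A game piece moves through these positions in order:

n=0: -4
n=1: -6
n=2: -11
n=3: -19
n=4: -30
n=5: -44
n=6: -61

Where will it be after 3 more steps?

-130

Taking differences between consecutive positions: -2, -5, -8, -11, -14, -17. These grow by -3 each step.
step 7: -61 − 20 → -81
step 8: -81 − 23 → -104
step 9: -104 − 26 → -130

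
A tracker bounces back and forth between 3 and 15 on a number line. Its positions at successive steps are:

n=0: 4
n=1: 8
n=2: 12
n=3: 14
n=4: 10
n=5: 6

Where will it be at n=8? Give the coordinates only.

The value travels 4 per step and bounces off the walls at 3 and 15.
  step 6: 6 → 4
  step 7: 4 → 8
  step 8: 8 → 12

12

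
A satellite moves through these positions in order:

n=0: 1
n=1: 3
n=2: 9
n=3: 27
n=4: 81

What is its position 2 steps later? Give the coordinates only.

729

Step-to-step displacements: +2, +6, +18, +54; each is 3× the previous.
step 5: 81 + 162 → 243
step 6: 243 + 486 → 729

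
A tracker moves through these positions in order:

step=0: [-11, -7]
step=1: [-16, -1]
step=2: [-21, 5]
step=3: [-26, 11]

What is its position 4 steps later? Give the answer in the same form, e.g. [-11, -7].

[-46, 35]

Each step adds [-5, +6] to the position.
step 4: [-26, 11] + [-5, +6] → [-31, 17]
step 5: [-31, 17] + [-5, +6] → [-36, 23]
step 6: [-36, 23] + [-5, +6] → [-41, 29]
step 7: [-41, 29] + [-5, +6] → [-46, 35]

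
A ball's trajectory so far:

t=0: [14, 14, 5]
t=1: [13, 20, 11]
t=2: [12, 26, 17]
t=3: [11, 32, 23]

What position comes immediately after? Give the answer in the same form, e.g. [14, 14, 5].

The position changes by [-1, +6, +6] every step.
step 4: [11, 32, 23] + [-1, +6, +6] → [10, 38, 29]

[10, 38, 29]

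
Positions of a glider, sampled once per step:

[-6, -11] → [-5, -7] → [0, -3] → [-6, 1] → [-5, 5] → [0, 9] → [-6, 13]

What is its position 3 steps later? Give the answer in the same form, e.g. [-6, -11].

The first coordinate repeats the cycle [-6, -5, 0] with period 3; step 9 mod 3 = 0, giving -6.
The second coordinate changes by +4 each step, so at step 9 it is -11 + 9·(4) = 25.

[-6, 25]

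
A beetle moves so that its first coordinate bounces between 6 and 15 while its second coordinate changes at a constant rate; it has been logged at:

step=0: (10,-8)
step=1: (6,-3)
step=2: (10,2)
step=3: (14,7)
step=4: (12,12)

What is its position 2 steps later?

The first coordinate travels 4 per step and bounces off the walls at 6 and 15.
  step 5: 12 → 8
  step 6: 8 → 8
The second coordinate changes by +5 each step: at step 6 it is 22.

(8,22)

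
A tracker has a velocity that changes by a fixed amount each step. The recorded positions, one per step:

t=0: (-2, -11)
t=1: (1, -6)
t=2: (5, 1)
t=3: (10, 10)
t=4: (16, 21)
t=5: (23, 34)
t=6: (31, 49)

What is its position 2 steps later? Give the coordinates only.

(50, 85)

Taking differences between consecutive positions: (+3, +5), (+4, +7), (+5, +9), (+6, +11), (+7, +13), (+8, +15). These grow by (+1, +2) each step.
step 7: (31, 49) + (+9, +17) → (40, 66)
step 8: (40, 66) + (+10, +19) → (50, 85)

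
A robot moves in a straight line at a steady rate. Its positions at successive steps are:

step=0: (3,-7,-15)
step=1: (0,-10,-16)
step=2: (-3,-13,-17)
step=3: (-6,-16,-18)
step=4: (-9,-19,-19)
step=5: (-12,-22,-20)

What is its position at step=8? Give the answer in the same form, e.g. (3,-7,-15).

The position changes by (-3,-3,-1) every step.
step 6: (-12,-22,-20) + (-3,-3,-1) → (-15,-25,-21)
step 7: (-15,-25,-21) + (-3,-3,-1) → (-18,-28,-22)
step 8: (-18,-28,-22) + (-3,-3,-1) → (-21,-31,-23)

(-21,-31,-23)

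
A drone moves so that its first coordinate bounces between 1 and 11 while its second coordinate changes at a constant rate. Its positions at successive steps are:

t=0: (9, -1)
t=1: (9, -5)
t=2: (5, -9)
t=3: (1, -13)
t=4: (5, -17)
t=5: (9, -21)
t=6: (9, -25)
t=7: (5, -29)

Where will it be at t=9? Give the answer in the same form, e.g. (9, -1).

(5, -37)

The first coordinate travels 4 per step and bounces off the walls at 1 and 11.
  step 8: 5 → 1
  step 9: 1 → 5
The second coordinate changes by -4 each step: at step 9 it is -37.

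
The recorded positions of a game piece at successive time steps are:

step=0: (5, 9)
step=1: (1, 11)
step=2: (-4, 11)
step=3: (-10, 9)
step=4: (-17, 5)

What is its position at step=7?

Taking differences between consecutive positions: (-4, +2), (-5, +0), (-6, -2), (-7, -4). These grow by (-1, -2) each step.
step 5: (-17, 5) + (-8, -6) → (-25, -1)
step 6: (-25, -1) + (-9, -8) → (-34, -9)
step 7: (-34, -9) + (-10, -10) → (-44, -19)

(-44, -19)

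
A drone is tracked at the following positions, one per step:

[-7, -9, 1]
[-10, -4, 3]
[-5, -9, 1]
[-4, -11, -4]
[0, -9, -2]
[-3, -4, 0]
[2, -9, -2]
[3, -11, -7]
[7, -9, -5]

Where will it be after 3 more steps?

[10, -11, -10]

Differencing gives [-3, +5, +2], [+5, -5, -2], [+1, -2, -5], [+4, +2, +2], [-3, +5, +2], [+5, -5, -2], [+1, -2, -5], [+4, +2, +2]. This is the pattern [-3, +5, +2], [+5, -5, -2], [+1, -2, -5], [+4, +2, +2] repeated.
step 9: apply [-3, +5, +2] → [4, -4, -3]
step 10: apply [+5, -5, -2] → [9, -9, -5]
step 11: apply [+1, -2, -5] → [10, -11, -10]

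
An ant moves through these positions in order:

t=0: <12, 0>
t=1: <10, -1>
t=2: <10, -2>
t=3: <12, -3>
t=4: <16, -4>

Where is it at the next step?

First differences are <-2, -1>, <+0, -1>, <+2, -1>, <+4, -1>; their common second difference is <+2, +0> (constant acceleration).
step 5: <16, -4> + <+6, -1> → <22, -5>

<22, -5>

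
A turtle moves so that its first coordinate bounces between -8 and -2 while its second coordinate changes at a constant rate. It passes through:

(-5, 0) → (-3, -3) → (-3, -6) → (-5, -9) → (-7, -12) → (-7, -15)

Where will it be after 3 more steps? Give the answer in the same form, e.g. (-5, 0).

(-3, -24)

The first coordinate reflects between -8 and -2, moving 2 per step.
  step 6: -7 → -5
  step 7: -5 → -3
  step 8: -3 → -3
The second coordinate changes by -3 each step: at step 8 it is -24.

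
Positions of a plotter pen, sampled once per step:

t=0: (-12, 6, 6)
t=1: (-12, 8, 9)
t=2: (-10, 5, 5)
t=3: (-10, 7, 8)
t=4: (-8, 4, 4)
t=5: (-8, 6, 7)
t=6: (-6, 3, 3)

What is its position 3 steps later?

The moves between consecutive positions are (+0, +2, +3), (+2, -3, -4), (+0, +2, +3), (+2, -3, -4), (+0, +2, +3), (+2, -3, -4); they repeat the 2-cycle [(+0, +2, +3), (+2, -3, -4)].
step 7: apply (+0, +2, +3) → (-6, 5, 6)
step 8: apply (+2, -3, -4) → (-4, 2, 2)
step 9: apply (+0, +2, +3) → (-4, 4, 5)

(-4, 4, 5)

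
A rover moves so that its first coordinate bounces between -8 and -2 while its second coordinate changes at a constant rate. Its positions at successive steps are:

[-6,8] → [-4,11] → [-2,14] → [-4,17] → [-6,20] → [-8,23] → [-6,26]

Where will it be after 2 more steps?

The first coordinate travels 2 per step and bounces off the walls at -8 and -2.
  step 7: -6 → -4
  step 8: -4 → -2
The second coordinate changes by +3 each step: at step 8 it is 32.

[-2,32]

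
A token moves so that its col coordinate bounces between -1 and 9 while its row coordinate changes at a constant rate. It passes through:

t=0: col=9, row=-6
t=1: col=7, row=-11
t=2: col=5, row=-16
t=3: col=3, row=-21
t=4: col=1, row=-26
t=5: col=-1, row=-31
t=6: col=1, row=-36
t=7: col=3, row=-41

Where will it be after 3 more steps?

col=9, row=-56

The col coordinate travels 2 per step and bounces off the walls at -1 and 9.
  step 8: 3 → 5
  step 9: 5 → 7
  step 10: 7 → 9
The row coordinate changes by -5 each step: at step 10 it is -56.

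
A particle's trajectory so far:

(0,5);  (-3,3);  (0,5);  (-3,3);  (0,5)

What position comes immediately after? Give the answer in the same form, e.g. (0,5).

(-3,3)

Consecutive displacements (-3,-2), (+3,+2), (-3,-2), (+3,+2) scale by a factor of -1 each step.
step 5: (0,5) + (-3,-2) → (-3,3)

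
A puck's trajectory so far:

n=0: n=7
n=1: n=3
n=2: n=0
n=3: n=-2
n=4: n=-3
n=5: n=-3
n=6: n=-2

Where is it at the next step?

First differences are -4, -3, -2, -1, +0, +1; their common second difference is +1 (constant acceleration).
step 7: -2 + 2 → n=0

n=0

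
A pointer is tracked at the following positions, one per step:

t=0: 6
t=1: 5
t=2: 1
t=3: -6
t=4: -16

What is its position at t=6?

Taking differences between consecutive positions: -1, -4, -7, -10. These grow by -3 each step.
step 5: -16 − 13 → -29
step 6: -29 − 16 → -45

-45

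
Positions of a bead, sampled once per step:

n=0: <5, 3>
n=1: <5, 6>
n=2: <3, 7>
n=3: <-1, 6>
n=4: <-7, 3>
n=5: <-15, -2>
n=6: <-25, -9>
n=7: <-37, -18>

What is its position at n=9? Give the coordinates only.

Successive displacements: <+0, +3>, <-2, +1>, <-4, -1>, <-6, -3>, <-8, -5>, <-10, -7>, <-12, -9> — each changes by <-2, -2>.
step 8: <-37, -18> + <-14, -11> → <-51, -29>
step 9: <-51, -29> + <-16, -13> → <-67, -42>

<-67, -42>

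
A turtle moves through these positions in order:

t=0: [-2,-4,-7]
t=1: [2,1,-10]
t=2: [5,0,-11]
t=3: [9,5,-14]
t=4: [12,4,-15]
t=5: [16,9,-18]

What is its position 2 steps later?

[23,13,-22]

Step-to-step displacements: [+4,+5,-3], [+3,-1,-1], [+4,+5,-3], [+3,-1,-1], [+4,+5,-3] — a repeating cycle of length 2.
step 6: apply [+3,-1,-1] → [19,8,-19]
step 7: apply [+4,+5,-3] → [23,13,-22]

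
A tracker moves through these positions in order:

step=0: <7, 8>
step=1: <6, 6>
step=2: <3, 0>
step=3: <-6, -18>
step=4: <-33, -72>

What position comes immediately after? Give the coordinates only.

<-114, -234>

The jumps are <-1, -2>, <-3, -6>, <-9, -18>, <-27, -54> — a geometric progression with ratio 3.
step 5: <-33, -72> + <-81, -162> → <-114, -234>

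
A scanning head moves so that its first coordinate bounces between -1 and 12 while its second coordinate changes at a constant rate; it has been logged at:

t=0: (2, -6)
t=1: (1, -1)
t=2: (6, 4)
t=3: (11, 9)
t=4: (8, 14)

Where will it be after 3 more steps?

(5, 29)

The first coordinate reflects between -1 and 12, moving 5 per step.
  step 5: 8 → 3
  step 6: 3 → 0
  step 7: 0 → 5
The second coordinate changes by +5 each step: at step 7 it is 29.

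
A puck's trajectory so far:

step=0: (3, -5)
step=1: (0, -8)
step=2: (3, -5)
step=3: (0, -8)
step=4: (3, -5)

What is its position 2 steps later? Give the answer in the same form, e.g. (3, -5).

The jumps are (-3, -3), (+3, +3), (-3, -3), (+3, +3) — a geometric progression with ratio -1.
step 5: (3, -5) + (-3, -3) → (0, -8)
step 6: (0, -8) + (+3, +3) → (3, -5)

(3, -5)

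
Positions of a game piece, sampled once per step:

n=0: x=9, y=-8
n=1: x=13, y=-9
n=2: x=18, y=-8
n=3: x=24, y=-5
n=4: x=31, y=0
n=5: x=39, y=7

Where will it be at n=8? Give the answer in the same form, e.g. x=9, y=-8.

x=69, y=40

First differences are (+4,-1), (+5,+1), (+6,+3), (+7,+5), (+8,+7); their common second difference is (+1,+2) (constant acceleration).
step 6: x=39, y=7 + (+9,+9) → x=48, y=16
step 7: x=48, y=16 + (+10,+11) → x=58, y=27
step 8: x=58, y=27 + (+11,+13) → x=69, y=40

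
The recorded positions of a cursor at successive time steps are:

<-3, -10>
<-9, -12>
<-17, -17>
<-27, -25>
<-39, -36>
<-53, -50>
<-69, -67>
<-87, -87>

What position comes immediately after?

<-107, -110>

Successive displacements: <-6, -2>, <-8, -5>, <-10, -8>, <-12, -11>, <-14, -14>, <-16, -17>, <-18, -20> — each changes by <-2, -3>.
step 8: <-87, -87> + <-20, -23> → <-107, -110>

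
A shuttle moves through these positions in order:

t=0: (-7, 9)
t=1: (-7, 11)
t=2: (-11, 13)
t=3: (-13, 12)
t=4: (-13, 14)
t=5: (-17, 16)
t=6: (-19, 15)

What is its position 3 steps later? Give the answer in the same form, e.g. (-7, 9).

Differencing gives (+0, +2), (-4, +2), (-2, -1), (+0, +2), (-4, +2), (-2, -1). This is the pattern (+0, +2), (-4, +2), (-2, -1) repeated.
step 7: apply (+0, +2) → (-19, 17)
step 8: apply (-4, +2) → (-23, 19)
step 9: apply (-2, -1) → (-25, 18)

(-25, 18)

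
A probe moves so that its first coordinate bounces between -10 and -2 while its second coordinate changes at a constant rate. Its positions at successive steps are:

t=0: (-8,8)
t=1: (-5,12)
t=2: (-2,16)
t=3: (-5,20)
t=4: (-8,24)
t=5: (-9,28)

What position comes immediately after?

(-6,32)

The first coordinate reflects between -10 and -2, moving 3 per step.
  step 6: -9 → -6
The second coordinate changes by +4 each step: at step 6 it is 32.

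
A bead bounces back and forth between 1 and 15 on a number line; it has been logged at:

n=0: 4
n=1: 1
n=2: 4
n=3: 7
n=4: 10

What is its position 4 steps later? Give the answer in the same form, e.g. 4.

8

The value travels 3 per step and bounces off the walls at 1 and 15.
  step 5: 10 → 13
  step 6: 13 → 14
  step 7: 14 → 11
  step 8: 11 → 8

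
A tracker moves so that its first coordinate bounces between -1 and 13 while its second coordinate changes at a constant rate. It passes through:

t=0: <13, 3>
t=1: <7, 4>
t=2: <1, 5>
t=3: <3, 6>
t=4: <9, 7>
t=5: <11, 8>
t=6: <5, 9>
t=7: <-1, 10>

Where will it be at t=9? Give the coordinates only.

<11, 12>

The first coordinate travels 6 per step and bounces off the walls at -1 and 13.
  step 8: -1 → 5
  step 9: 5 → 11
The second coordinate changes by +1 each step: at step 9 it is 12.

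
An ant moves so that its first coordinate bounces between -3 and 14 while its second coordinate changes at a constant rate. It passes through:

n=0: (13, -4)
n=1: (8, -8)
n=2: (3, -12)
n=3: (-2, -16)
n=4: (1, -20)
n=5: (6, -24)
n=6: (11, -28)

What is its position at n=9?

The first coordinate reflects between -3 and 14, moving 5 per step.
  step 7: 11 → 12
  step 8: 12 → 7
  step 9: 7 → 2
The second coordinate changes by -4 each step: at step 9 it is -40.

(2, -40)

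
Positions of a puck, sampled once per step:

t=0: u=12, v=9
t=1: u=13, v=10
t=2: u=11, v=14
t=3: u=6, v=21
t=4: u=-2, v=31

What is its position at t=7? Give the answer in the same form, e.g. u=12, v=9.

First differences are (+1, +1), (-2, +4), (-5, +7), (-8, +10); their common second difference is (-3, +3) (constant acceleration).
step 5: u=-2, v=31 + (-11, +13) → u=-13, v=44
step 6: u=-13, v=44 + (-14, +16) → u=-27, v=60
step 7: u=-27, v=60 + (-17, +19) → u=-44, v=79

u=-44, v=79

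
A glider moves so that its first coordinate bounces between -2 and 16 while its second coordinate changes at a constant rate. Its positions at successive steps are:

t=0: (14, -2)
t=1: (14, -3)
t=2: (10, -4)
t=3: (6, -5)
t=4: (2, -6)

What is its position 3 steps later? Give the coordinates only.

The first coordinate reflects between -2 and 16, moving 4 per step.
  step 5: 2 → -2
  step 6: -2 → 2
  step 7: 2 → 6
The second coordinate changes by -1 each step: at step 7 it is -9.

(6, -9)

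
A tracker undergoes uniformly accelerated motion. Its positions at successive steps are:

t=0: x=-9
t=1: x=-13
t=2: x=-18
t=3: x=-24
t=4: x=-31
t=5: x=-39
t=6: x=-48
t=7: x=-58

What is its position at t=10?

First differences are -4, -5, -6, -7, -8, -9, -10; their common second difference is -1 (constant acceleration).
step 8: -58 − 11 → x=-69
step 9: -69 − 12 → x=-81
step 10: -81 − 13 → x=-94

x=-94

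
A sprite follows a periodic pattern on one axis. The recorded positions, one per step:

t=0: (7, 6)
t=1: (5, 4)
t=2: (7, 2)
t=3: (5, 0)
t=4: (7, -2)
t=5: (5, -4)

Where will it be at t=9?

The first coordinate repeats the cycle [7, 5] with period 2; step 9 mod 2 = 1, giving 5.
The second coordinate changes by -2 each step, so at step 9 it is 6 + 9·(-2) = -12.

(5, -12)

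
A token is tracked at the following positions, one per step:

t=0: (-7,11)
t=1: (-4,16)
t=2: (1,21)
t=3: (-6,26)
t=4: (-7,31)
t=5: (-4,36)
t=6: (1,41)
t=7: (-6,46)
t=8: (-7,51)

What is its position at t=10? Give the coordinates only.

First: cycles through -7, -4, 1, -6 every 4 steps. Step 10 lands at position 2 of the cycle → 1.
Second: linear, +5 per step → 61 at step 10.

(1,61)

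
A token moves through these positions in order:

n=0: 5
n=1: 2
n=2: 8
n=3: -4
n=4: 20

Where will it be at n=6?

Consecutive displacements -3, +6, -12, +24 scale by a factor of -2 each step.
step 5: 20 − 48 → -28
step 6: -28 + 96 → 68

68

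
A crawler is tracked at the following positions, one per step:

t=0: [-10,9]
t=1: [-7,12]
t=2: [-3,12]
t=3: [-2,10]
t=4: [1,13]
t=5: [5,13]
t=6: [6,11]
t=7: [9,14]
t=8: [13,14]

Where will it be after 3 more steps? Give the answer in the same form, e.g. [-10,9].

[21,15]

Step-to-step displacements: [+3,+3], [+4,+0], [+1,-2], [+3,+3], [+4,+0], [+1,-2], [+3,+3], [+4,+0] — a repeating cycle of length 3.
step 9: apply [+1,-2] → [14,12]
step 10: apply [+3,+3] → [17,15]
step 11: apply [+4,+0] → [21,15]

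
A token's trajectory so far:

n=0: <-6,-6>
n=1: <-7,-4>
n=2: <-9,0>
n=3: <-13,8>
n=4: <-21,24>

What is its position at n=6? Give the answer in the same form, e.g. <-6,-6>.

Consecutive displacements <-1,+2>, <-2,+4>, <-4,+8>, <-8,+16> scale by a factor of 2 each step.
step 5: <-21,24> + <-16,+32> → <-37,56>
step 6: <-37,56> + <-32,+64> → <-69,120>

<-69,120>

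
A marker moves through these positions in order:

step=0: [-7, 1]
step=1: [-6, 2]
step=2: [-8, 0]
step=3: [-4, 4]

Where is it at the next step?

[-12, -4]

The jumps are [+1, +1], [-2, -2], [+4, +4] — a geometric progression with ratio -2.
step 4: [-4, 4] + [-8, -8] → [-12, -4]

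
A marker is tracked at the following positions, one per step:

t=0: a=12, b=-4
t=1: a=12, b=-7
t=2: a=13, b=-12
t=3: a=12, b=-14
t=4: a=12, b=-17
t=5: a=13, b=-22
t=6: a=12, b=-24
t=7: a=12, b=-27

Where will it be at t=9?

a=12, b=-34

Differencing gives (+0, -3), (+1, -5), (-1, -2), (+0, -3), (+1, -5), (-1, -2), (+0, -3). This is the pattern (+0, -3), (+1, -5), (-1, -2) repeated.
step 8: apply (+1, -5) → a=13, b=-32
step 9: apply (-1, -2) → a=12, b=-34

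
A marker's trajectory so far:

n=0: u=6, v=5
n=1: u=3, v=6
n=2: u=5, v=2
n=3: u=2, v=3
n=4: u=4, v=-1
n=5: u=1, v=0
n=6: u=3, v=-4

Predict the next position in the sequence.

u=0, v=-3

Step-to-step displacements: (-3,+1), (+2,-4), (-3,+1), (+2,-4), (-3,+1), (+2,-4) — a repeating cycle of length 2.
step 7: apply (-3,+1) → u=0, v=-3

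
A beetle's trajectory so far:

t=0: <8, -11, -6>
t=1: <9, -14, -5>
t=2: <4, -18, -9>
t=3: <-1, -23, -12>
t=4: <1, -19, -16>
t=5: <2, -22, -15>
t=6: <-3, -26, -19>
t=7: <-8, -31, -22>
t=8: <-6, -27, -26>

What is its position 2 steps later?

<-10, -34, -29>

The moves between consecutive positions are <+1, -3, +1>, <-5, -4, -4>, <-5, -5, -3>, <+2, +4, -4>, <+1, -3, +1>, <-5, -4, -4>, <-5, -5, -3>, <+2, +4, -4>; they repeat the 4-cycle [<+1, -3, +1>, <-5, -4, -4>, <-5, -5, -3>, <+2, +4, -4>].
step 9: apply <+1, -3, +1> → <-5, -30, -25>
step 10: apply <-5, -4, -4> → <-10, -34, -29>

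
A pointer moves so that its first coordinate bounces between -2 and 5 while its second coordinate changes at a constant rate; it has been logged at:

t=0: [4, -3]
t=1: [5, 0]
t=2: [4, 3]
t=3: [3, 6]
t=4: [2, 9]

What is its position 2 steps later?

The first coordinate reflects between -2 and 5, moving 1 per step.
  step 5: 2 → 1
  step 6: 1 → 0
The second coordinate changes by +3 each step: at step 6 it is 15.

[0, 15]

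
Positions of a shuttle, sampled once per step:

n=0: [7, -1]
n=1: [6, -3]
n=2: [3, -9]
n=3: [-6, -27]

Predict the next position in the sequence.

[-33, -81]

Consecutive displacements [-1, -2], [-3, -6], [-9, -18] scale by a factor of 3 each step.
step 4: [-6, -27] + [-27, -54] → [-33, -81]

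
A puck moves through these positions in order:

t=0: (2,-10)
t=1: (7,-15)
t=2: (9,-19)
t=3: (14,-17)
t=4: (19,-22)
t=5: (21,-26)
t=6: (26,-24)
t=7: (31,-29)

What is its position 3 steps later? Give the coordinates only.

(43,-36)

Step-to-step displacements: (+5,-5), (+2,-4), (+5,+2), (+5,-5), (+2,-4), (+5,+2), (+5,-5) — a repeating cycle of length 3.
step 8: apply (+2,-4) → (33,-33)
step 9: apply (+5,+2) → (38,-31)
step 10: apply (+5,-5) → (43,-36)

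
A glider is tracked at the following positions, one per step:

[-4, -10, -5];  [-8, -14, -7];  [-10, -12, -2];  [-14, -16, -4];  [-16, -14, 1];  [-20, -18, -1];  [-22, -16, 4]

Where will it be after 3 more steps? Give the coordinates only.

The moves between consecutive positions are [-4, -4, -2], [-2, +2, +5], [-4, -4, -2], [-2, +2, +5], [-4, -4, -2], [-2, +2, +5]; they repeat the 2-cycle [[-4, -4, -2], [-2, +2, +5]].
step 7: apply [-4, -4, -2] → [-26, -20, 2]
step 8: apply [-2, +2, +5] → [-28, -18, 7]
step 9: apply [-4, -4, -2] → [-32, -22, 5]

[-32, -22, 5]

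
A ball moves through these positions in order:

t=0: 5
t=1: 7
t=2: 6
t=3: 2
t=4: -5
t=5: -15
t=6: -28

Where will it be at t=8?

Taking differences between consecutive positions: +2, -1, -4, -7, -10, -13. These grow by -3 each step.
step 7: -28 − 16 → -44
step 8: -44 − 19 → -63

-63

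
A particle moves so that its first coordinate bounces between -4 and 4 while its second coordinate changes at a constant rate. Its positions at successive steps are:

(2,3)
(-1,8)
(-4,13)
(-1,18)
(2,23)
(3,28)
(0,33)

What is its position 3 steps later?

(1,48)

The first coordinate reflects between -4 and 4, moving 3 per step.
  step 7: 0 → -3
  step 8: -3 → -2
  step 9: -2 → 1
The second coordinate changes by +5 each step: at step 9 it is 48.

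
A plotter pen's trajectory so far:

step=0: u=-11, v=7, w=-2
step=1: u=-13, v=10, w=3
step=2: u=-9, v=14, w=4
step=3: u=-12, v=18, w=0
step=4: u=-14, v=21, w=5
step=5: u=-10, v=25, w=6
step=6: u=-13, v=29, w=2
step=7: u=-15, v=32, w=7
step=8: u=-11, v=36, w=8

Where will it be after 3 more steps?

u=-12, v=47, w=10

Differencing gives (-2,+3,+5), (+4,+4,+1), (-3,+4,-4), (-2,+3,+5), (+4,+4,+1), (-3,+4,-4), (-2,+3,+5), (+4,+4,+1). This is the pattern (-2,+3,+5), (+4,+4,+1), (-3,+4,-4) repeated.
step 9: apply (-3,+4,-4) → u=-14, v=40, w=4
step 10: apply (-2,+3,+5) → u=-16, v=43, w=9
step 11: apply (+4,+4,+1) → u=-12, v=47, w=10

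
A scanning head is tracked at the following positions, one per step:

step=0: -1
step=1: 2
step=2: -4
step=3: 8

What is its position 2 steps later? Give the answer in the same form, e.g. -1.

Consecutive displacements +3, -6, +12 scale by a factor of -2 each step.
step 4: 8 − 24 → -16
step 5: -16 + 48 → 32

32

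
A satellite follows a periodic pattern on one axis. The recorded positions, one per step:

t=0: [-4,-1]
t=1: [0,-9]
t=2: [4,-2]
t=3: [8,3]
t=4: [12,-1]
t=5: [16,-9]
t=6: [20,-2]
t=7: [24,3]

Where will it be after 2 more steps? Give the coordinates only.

First: linear, +4 per step → 32 at step 9.
Second: cycles through -1, -9, -2, 3 every 4 steps. Step 9 lands at position 1 of the cycle → -9.

[32,-9]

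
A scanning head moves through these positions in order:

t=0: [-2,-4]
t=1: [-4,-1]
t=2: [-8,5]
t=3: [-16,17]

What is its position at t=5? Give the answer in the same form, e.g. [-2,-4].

[-64,89]

Step-to-step displacements: [-2,+3], [-4,+6], [-8,+12]; each is 2× the previous.
step 4: [-16,17] + [-16,+24] → [-32,41]
step 5: [-32,41] + [-32,+48] → [-64,89]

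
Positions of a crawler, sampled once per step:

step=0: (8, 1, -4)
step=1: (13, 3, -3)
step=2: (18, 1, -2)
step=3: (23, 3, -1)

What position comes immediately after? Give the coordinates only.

First: linear, +5 per step → 28 at step 4.
Second: cycles through 1, 3 every 2 steps. Step 4 lands at position 0 of the cycle → 1.
Third: linear, +1 per step → 0 at step 4.

(28, 1, 0)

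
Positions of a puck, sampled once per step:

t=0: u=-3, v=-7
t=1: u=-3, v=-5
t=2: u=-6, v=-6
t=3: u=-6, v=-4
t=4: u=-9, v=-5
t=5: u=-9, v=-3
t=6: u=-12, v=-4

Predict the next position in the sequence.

u=-12, v=-2

The moves between consecutive positions are (+0, +2), (-3, -1), (+0, +2), (-3, -1), (+0, +2), (-3, -1); they repeat the 2-cycle [(+0, +2), (-3, -1)].
step 7: apply (+0, +2) → u=-12, v=-2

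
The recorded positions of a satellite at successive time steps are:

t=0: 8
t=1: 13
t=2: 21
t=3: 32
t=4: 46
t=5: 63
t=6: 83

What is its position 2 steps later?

132

Successive displacements: +5, +8, +11, +14, +17, +20 — each changes by +3.
step 7: 83 + 23 → 106
step 8: 106 + 26 → 132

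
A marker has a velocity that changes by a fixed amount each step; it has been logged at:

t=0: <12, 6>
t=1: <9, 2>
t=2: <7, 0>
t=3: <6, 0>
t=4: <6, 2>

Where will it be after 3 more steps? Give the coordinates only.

<12, 20>

First differences are <-3, -4>, <-2, -2>, <-1, +0>, <+0, +2>; their common second difference is <+1, +2> (constant acceleration).
step 5: <6, 2> + <+1, +4> → <7, 6>
step 6: <7, 6> + <+2, +6> → <9, 12>
step 7: <9, 12> + <+3, +8> → <12, 20>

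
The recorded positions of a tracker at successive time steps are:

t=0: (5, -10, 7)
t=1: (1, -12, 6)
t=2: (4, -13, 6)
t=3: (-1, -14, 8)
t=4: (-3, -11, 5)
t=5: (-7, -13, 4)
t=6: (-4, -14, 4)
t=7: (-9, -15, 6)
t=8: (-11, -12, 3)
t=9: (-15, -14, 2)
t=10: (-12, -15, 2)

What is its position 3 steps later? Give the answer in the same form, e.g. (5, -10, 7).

The moves between consecutive positions are (-4, -2, -1), (+3, -1, +0), (-5, -1, +2), (-2, +3, -3), (-4, -2, -1), (+3, -1, +0), (-5, -1, +2), (-2, +3, -3), (-4, -2, -1), (+3, -1, +0); they repeat the 4-cycle [(-4, -2, -1), (+3, -1, +0), (-5, -1, +2), (-2, +3, -3)].
step 11: apply (-5, -1, +2) → (-17, -16, 4)
step 12: apply (-2, +3, -3) → (-19, -13, 1)
step 13: apply (-4, -2, -1) → (-23, -15, 0)

(-23, -15, 0)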